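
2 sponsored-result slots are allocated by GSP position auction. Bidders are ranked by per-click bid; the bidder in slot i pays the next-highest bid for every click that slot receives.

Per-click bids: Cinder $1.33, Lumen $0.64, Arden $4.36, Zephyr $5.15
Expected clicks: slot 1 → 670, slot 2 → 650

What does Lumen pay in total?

Lumen pays $0.00

Sorting advertisers: $5.15 (Zephyr) > $4.36 (Arden) > $1.33 (Cinder) > …
Lumen ranks below slot 2 → no slot, pays nothing.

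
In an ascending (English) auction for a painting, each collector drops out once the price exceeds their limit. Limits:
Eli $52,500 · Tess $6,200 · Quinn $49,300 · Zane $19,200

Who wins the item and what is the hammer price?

Limits in order: 52,500 (Eli) > 49,300 (Quinn) > 19,200 (Zane) > 6,200 (Tess)
Once the price passes $49,300, only Eli is left; the hammer falls at Quinn's limit of $49,300.

Eli wins at $49,300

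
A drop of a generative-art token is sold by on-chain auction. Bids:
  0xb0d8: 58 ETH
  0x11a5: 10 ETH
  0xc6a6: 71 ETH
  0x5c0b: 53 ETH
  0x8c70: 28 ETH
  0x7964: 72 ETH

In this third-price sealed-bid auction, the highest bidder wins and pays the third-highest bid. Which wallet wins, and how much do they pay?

Third-price sealed-bid auction: the highest bidder wins and pays the third-highest bid.
Bids in order: 72 (0x7964) > 71 (0xc6a6) > 58 (0xb0d8) > 53 (0x5c0b) > 28 (0x8c70) > 10 (0x11a5)
0x7964 is highest; pays the third-highest bid, 58 ETH.

0x7964 pays 58 ETH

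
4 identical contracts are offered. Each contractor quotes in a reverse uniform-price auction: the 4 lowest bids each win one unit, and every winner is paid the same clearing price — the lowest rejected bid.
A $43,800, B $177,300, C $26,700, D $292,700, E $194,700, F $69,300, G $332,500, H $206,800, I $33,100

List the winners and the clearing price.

C, I, A, F; each is paid $177,300

Sorting: 26,700 (C), 33,100 (I), 43,800 (A), 69,300 (F), 177,300 (B), 194,700 (E), …
Winners (4 units): C, I, A, F.
Lowest unsuccessful bid: $177,300 → clearing price.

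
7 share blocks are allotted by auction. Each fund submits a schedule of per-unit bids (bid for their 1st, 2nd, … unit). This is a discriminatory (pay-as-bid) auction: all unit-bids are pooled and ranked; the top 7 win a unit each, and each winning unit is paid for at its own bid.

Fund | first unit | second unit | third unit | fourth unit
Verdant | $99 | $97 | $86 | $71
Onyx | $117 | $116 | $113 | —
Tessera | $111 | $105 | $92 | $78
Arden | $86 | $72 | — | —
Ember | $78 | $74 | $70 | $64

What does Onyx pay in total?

Onyx pays $346

Pooled unit-bids ranked (top 7): 117 (Onyx-1), 116 (Onyx-2), 113 (Onyx-3), 111 (Tessera-1), 105 (Tessera-2), 99 (Verdant-1), 97 (Verdant-2)
Next rejected bid: $92 (not a price — pay-as-bid).
Onyx's winning unit-bids: 117 + 116 + 113 = $346.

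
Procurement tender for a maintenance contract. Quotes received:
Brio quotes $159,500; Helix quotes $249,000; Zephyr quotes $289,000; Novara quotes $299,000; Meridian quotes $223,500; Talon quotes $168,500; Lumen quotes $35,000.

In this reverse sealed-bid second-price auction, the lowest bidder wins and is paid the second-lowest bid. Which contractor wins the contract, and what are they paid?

Lumen is paid $159,500

Rule: the lowest bidder wins and is paid the second-lowest bid.
Bids in order: 35,000 (Lumen) < 159,500 (Brio) < 168,500 (Talon) < 223,500 (Meridian) < 249,000 (Helix) < 289,000 (Zephyr) < …
Lumen wins with the lowest bid; price is set by the runner-up at $159,500.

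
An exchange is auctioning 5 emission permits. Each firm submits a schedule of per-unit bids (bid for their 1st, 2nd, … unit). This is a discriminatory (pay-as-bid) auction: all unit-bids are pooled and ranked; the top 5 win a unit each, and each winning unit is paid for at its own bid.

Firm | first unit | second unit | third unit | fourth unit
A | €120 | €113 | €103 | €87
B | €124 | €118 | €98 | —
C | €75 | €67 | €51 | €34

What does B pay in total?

Pooled unit-bids ranked (top 5): 124 (B-1), 120 (A-1), 118 (B-2), 113 (A-2), 103 (A-3)
Next rejected bid: €98 (not a price — pay-as-bid).
B's winning unit-bids: 124 + 118 = €242.

B pays €242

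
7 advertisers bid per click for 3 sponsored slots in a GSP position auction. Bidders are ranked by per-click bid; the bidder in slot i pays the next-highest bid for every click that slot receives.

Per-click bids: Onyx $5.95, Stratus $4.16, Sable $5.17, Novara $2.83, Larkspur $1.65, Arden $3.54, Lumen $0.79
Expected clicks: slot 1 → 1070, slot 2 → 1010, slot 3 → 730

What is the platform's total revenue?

Total revenue: $12317.70

Sorting advertisers: $5.95 (Onyx) > $5.17 (Sable) > $4.16 (Stratus) > $3.54 (Arden) > …
Slot 1: Onyx pays $5.17 × 1070 = $5531.90
Slot 2: Sable pays $4.16 × 1010 = $4201.60
Slot 3: Stratus pays $3.54 × 730 = $2584.20
Total = $12317.70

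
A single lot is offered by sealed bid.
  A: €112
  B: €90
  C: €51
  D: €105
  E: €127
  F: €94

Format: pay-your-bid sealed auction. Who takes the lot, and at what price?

Bids in order: 127 (E) > 112 (A) > 105 (D) > 94 (F) > 90 (B) > 51 (C)
E has the highest bid and pays exactly that: €127.

E pays €127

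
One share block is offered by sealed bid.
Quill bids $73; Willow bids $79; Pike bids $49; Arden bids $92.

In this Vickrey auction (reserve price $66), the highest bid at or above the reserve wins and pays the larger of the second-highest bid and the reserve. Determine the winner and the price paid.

Arden pays $79

Sorting bids: 92 (Arden) > 79 (Willow) > 73 (Quill) > 49 (Pike)
Highest eligible bid: Arden at $92.
max(second-highest $79, reserve $66) = $79; the reserve does not bind.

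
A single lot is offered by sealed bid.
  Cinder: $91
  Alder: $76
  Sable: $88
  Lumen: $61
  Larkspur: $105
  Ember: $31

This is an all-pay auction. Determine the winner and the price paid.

Rule: the highest bidder wins the item, but every bidder pays their own bid.
Bids in order: 105 (Larkspur) > 91 (Cinder) > 88 (Sable) > 76 (Alder) > 61 (Lumen) > 31 (Ember)
Larkspur is highest and takes the item; every bidder forfeits their bid.

Larkspur pays $105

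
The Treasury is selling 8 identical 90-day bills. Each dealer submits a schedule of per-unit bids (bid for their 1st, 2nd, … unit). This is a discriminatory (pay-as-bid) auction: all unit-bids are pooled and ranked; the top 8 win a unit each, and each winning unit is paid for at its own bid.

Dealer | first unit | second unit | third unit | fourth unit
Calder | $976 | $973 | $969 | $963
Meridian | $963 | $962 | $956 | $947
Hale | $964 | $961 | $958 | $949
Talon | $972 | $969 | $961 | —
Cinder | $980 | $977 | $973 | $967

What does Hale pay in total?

Hale pays $0

All unit-bids, highest first — top 8: 980 (Cinder-1), 977 (Cinder-2), 976 (Calder-1), 973 (Calder-2), 973 (Cinder-3), 972 (Talon-1), 969 (Calder-3), 969 (Talon-2)
Next rejected bid: $967 (not a price — pay-as-bid).
Hale wins no units.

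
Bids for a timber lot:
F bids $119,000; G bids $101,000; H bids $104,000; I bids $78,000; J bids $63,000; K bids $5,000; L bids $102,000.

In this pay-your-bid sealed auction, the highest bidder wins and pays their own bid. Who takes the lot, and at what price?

F pays $119,000

Bids in order: 119,000 (F) > 104,000 (H) > 102,000 (L) > 101,000 (G) > 78,000 (I) > 63,000 (J) > …
F is highest → pays own bid, $119,000.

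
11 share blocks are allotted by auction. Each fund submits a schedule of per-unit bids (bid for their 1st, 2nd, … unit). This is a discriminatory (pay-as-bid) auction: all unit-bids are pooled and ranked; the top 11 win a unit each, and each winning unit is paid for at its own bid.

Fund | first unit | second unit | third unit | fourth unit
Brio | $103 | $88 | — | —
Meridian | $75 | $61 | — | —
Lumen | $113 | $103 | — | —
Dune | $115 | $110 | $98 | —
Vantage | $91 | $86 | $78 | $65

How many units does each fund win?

Brio 2, Dune 3, Lumen 2, Meridian 1, Vantage 3

All unit-bids, highest first — top 11: 115 (Dune-1), 113 (Lumen-1), 110 (Dune-2), 103 (Brio-1), 103 (Lumen-2), 98 (Dune-3), 91 (Vantage-1), 88 (Brio-2), 86 (Vantage-2), 78 (Vantage-3), 75 (Meridian-1)
Next rejected bid: $65 (not a price — pay-as-bid).
Allocation: Brio 2, Dune 3, Lumen 2, Meridian 1, Vantage 3.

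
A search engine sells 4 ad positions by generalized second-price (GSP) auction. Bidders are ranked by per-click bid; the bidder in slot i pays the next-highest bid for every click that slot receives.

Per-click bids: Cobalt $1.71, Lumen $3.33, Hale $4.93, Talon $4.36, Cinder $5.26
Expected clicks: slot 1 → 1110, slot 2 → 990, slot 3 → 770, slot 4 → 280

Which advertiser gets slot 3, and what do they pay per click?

Sorting advertisers: $5.26 (Cinder) > $4.93 (Hale) > $4.36 (Talon) > $3.33 (Lumen) > $1.71 (Cobalt)
Slot 3 goes to the third-ranked bidder, Talon, who pays the next bid down: $3.33/click.

Talon; $3.33 per click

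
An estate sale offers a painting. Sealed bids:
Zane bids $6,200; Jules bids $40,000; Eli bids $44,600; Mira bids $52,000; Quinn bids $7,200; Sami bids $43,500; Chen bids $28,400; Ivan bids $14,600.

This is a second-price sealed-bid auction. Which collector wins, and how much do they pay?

Bids ranked: 52,000 (Mira) > 44,600 (Eli) > 43,500 (Sami) > 40,000 (Jules) > 28,400 (Chen) > 14,600 (Ivan) > …
Mira is highest; pays the second-highest bid, $44,600.

Mira pays $44,600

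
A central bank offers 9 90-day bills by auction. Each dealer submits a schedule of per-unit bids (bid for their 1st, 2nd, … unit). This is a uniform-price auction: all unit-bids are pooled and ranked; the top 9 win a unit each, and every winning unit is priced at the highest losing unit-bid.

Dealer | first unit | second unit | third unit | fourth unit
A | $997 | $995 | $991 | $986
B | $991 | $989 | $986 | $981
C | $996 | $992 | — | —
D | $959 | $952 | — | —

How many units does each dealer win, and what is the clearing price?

A 4, B 3, C 2; clearing price $981

All unit-bids, highest first — top 9: 997 (A-1), 996 (C-1), 995 (A-2), 992 (C-2), 991 (A-3), 991 (B-1), 989 (B-2), 986 (A-4), 986 (B-3)
Highest rejected unit-bid = $981.
Allocation: A 4, B 3, C 2.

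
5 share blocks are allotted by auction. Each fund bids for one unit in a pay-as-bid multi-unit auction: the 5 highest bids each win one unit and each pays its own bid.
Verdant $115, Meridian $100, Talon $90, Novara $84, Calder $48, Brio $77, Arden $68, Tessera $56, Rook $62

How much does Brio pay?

Brio pays $77

Bids ranked high→low: 115 (Verdant), 100 (Meridian), 90 (Talon), 84 (Novara), 77 (Brio), 68 (Arden), 62 (Rook), …
The 5 highest are Verdant, Meridian, Talon, Novara, Brio.
Brio wins → own bid $77.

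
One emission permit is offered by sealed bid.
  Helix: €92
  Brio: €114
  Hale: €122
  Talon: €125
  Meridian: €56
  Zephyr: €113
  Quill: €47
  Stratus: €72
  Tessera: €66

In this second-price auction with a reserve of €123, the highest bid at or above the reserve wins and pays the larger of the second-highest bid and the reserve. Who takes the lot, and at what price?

Bids ranked: 125 (Talon) > 122 (Hale) > 114 (Brio) > 113 (Zephyr) > 92 (Helix) > 72 (Stratus) > …
Highest eligible bid: Talon at €125.
Second-highest bid €122 is below the reserve €123, so the reserve binds → payment €123.

Talon pays €123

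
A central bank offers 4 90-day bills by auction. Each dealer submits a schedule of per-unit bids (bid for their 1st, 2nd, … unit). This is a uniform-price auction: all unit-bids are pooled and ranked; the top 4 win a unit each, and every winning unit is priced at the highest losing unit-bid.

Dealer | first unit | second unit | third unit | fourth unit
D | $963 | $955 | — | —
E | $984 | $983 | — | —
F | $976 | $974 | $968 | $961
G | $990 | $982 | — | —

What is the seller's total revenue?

Total revenue: $3,904

All unit-bids, highest first — top 4: 990 (G-1), 984 (E-1), 983 (E-2), 982 (G-2)
The (k+1)-th unit-bid is $976.
Allocation: E 2, G 2. Every unit priced at $976.
Revenue = 4 × 976 = $3,904.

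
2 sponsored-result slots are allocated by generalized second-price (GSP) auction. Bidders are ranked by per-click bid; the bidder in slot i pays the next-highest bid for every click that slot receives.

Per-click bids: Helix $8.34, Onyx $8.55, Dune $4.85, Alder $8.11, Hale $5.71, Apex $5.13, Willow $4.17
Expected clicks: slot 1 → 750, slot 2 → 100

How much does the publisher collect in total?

Total revenue: $7066.00

Ranked by bid: $8.55 (Onyx) > $8.34 (Helix) > $8.11 (Alder) > …
Slot 1: Onyx pays $8.34 × 750 = $6255.00
Slot 2: Helix pays $8.11 × 100 = $811.00
Total = $7066.00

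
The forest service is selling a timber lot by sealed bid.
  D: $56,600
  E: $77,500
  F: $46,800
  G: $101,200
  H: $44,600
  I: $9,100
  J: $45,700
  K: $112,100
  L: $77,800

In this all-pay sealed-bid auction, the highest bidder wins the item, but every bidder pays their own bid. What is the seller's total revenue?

Rule: the highest bidder wins the item, but every bidder pays their own bid.
Sorting bids: 112,100 (K) > 101,200 (G) > 77,800 (L) > 77,500 (E) > 56,600 (D) > 46,800 (F) > …
Every bidder forfeits their bid regardless of winning.
Revenue = 56,600 + 77,500 + 46,800 + 101,200 + 44,600 + 9,100 + 45,700 + 112,100 + 77,800 = $571,400.

Total revenue: $571,400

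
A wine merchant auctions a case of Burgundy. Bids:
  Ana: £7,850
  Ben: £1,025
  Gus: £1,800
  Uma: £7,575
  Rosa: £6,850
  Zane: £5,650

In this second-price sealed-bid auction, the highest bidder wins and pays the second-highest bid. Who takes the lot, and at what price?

Sorting bids: 7,850 (Ana) > 7,575 (Uma) > 6,850 (Rosa) > 5,650 (Zane) > 1,800 (Gus) > 1,025 (Ben)
Ana wins with the highest bid; price is set by the runner-up at £7,575.

Ana pays £7,575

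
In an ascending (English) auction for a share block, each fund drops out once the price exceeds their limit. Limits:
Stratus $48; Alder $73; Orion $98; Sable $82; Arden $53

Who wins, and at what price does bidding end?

Ascending (English) auction: the price rises until one bidder remains; the winner pays the price at which the last rival dropped out.
Limits ranked: 98 (Orion) > 82 (Sable) > 73 (Alder) > 53 (Arden) > 48 (Stratus)
Once the price passes $82, only Orion is left; the hammer falls at Sable's limit of $82.

Orion wins at $82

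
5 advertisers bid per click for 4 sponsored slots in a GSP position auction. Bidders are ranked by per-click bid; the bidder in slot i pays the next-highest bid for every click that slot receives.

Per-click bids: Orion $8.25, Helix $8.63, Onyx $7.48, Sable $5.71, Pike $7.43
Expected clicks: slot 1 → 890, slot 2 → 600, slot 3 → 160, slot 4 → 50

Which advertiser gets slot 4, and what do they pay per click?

Sorting advertisers: $8.63 (Helix) > $8.25 (Orion) > $7.48 (Onyx) > $7.43 (Pike) > $5.71 (Sable)
Slot 4 goes to the fourth-ranked bidder, Pike, who pays the next bid down: $5.71/click.

Pike; $5.71 per click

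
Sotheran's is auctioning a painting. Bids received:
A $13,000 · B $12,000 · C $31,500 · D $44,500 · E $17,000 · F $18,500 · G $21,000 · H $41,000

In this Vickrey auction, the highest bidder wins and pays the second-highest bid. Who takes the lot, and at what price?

D pays $41,000

Bids ranked: 44,500 (D) > 41,000 (H) > 31,500 (C) > 21,000 (G) > 18,500 (F) > 17,000 (E) > …
Second-price: D pays H's bid of $41,000.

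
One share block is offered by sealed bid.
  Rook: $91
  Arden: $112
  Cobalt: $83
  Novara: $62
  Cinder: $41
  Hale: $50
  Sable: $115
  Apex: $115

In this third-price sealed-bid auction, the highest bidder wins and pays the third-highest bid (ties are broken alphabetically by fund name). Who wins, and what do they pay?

Sorting bids: 115 (Apex) > 115 (Sable) > 112 (Arden) > 91 (Rook) > 83 (Cobalt) > 62 (Novara) > …
Tie at $115 → Apex wins by tie-break.
Apex is highest; pays the third-highest bid, $112.

Apex pays $112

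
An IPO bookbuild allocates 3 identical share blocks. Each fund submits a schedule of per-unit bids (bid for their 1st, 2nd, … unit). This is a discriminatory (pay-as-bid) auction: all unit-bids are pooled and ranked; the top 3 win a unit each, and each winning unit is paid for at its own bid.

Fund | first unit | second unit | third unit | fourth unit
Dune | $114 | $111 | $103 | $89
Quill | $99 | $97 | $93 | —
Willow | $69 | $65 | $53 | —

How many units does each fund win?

Dune 3

Merging the schedules and taking the best 3: 114 (Dune-1), 111 (Dune-2), 103 (Dune-3)
Next rejected bid: $99 (not a price — pay-as-bid).
Allocation: Dune 3.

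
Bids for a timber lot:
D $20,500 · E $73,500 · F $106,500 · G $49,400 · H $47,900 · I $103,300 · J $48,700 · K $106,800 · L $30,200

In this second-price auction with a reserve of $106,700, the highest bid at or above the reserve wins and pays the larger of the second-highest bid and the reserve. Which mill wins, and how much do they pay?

Second-price auction with a reserve of $106,700: the highest bid at or above the reserve wins and pays the larger of the second-highest bid and the reserve.
Sorting bids: 106,800 (K) > 106,500 (F) > 103,300 (I) > 73,500 (E) > 49,400 (G) > 48,700 (J) > …
Highest eligible bid: K at $106,800.
Second-highest bid $106,500 is below the reserve $106,700, so the reserve binds → payment $106,700.

K pays $106,700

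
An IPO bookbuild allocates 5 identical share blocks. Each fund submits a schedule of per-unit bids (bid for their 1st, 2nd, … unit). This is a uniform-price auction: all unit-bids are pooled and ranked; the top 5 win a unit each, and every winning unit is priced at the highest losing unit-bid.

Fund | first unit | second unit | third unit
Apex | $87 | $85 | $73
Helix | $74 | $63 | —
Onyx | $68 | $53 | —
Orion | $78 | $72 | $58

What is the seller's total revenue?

Merging the schedules and taking the best 5: 87 (Apex-1), 85 (Apex-2), 78 (Orion-1), 74 (Helix-1), 73 (Apex-3)
Highest rejected unit-bid = $72.
Allocation: Apex 3, Helix 1, Orion 1. Every unit priced at $72.
Revenue = 5 × 72 = $360.

Total revenue: $360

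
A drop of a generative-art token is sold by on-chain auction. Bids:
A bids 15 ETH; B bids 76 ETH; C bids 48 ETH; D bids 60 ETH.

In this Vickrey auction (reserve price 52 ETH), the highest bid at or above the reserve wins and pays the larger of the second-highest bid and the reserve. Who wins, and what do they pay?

B pays 60 ETH

Vickrey auction (reserve price 52 ETH): the highest bid at or above the reserve wins and pays the larger of the second-highest bid and the reserve.
Sorting bids: 76 (B) > 60 (D) > 48 (C) > 15 (A)
Highest eligible bid: B at 76 ETH.
Second-highest bid 60 ETH exceeds the reserve 52 ETH → payment 60 ETH.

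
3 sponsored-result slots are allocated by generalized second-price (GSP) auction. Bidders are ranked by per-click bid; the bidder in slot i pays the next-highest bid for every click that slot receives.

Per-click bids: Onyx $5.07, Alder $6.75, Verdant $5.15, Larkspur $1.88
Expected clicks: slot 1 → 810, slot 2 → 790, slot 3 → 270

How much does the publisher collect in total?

Total revenue: $8684.40

Sorting advertisers: $6.75 (Alder) > $5.15 (Verdant) > $5.07 (Onyx) > $1.88 (Larkspur)
Slot 1: Alder pays $5.15 × 810 = $4171.50
Slot 2: Verdant pays $5.07 × 790 = $4005.30
Slot 3: Onyx pays $1.88 × 270 = $507.60
Total = $8684.40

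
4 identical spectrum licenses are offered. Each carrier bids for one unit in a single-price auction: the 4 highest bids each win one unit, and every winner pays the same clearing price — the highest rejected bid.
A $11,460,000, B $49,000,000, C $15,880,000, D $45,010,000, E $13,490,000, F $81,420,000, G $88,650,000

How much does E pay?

Sorting: 88,650,000 (G), 81,420,000 (F), 49,000,000 (B), 45,010,000 (D), 15,880,000 (C), 13,490,000 (E), …
The 4 highest are G, F, B, D.
Highest unsuccessful bid: $15,880,000 → clearing price.
E does not win → pays $0.

E pays $0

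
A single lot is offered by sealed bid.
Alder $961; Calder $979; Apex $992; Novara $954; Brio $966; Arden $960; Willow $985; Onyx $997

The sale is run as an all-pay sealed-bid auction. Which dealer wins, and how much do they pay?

Bids in order: 997 (Onyx) > 992 (Apex) > 985 (Willow) > 979 (Calder) > 966 (Brio) > 961 (Alder) > …
Onyx is highest and takes the item; every bidder forfeits their bid.

Onyx pays $997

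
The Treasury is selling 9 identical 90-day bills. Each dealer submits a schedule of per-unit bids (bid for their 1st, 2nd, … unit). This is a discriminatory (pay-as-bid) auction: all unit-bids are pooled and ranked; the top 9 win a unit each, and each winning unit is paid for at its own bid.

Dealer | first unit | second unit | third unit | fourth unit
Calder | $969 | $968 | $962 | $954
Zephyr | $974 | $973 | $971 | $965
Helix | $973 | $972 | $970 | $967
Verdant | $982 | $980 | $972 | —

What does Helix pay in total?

All unit-bids, highest first — top 9: 982 (Verdant-1), 980 (Verdant-2), 974 (Zephyr-1), 973 (Zephyr-2), 973 (Helix-1), 972 (Helix-2), 972 (Verdant-3), 971 (Zephyr-3), 970 (Helix-3)
Next rejected bid: $969 (not a price — pay-as-bid).
Helix's winning unit-bids: 973 + 972 + 970 = $2,915.

Helix pays $2,915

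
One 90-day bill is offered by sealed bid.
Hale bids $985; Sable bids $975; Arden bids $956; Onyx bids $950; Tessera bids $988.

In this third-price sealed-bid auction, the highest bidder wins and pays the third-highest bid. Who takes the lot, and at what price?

Third-price sealed-bid auction: the highest bidder wins and pays the third-highest bid.
Bids ranked: 988 (Tessera) > 985 (Hale) > 975 (Sable) > 956 (Arden) > 950 (Onyx)
Tessera wins; payment is bid #3 in the ranking = $975.

Tessera pays $975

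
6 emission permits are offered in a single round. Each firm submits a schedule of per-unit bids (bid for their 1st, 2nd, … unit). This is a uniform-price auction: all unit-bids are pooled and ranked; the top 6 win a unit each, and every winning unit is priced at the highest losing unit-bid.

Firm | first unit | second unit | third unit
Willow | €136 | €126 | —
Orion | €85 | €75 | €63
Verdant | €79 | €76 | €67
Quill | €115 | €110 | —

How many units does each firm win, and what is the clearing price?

Orion 1, Quill 2, Verdant 1, Willow 2; clearing price €76

Merging the schedules and taking the best 6: 136 (Willow-1), 126 (Willow-2), 115 (Quill-1), 110 (Quill-2), 85 (Orion-1), 79 (Verdant-1)
The (k+1)-th unit-bid is €76.
Allocation: Orion 1, Quill 2, Verdant 1, Willow 2.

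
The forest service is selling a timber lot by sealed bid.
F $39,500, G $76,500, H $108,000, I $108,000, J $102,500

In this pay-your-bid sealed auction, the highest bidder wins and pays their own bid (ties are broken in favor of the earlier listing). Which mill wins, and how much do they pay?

H pays $108,000

Sorting bids: 108,000 (H) > 108,000 (I) > 102,500 (J) > 76,500 (G) > 39,500 (F)
Tie at $108,000 → H wins by tie-break.
H has the highest bid and pays exactly that: $108,000.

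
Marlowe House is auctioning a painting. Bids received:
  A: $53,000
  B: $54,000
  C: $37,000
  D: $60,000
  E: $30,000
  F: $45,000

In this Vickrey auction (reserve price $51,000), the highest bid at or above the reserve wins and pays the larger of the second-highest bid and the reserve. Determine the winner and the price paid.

D pays $54,000

Bids in order: 60,000 (D) > 54,000 (B) > 53,000 (A) > 45,000 (F) > 37,000 (C) > 30,000 (E)
D has the top bid at or above the reserve ($60,000).
Second-highest bid $54,000 exceeds the reserve $51,000 → payment $54,000.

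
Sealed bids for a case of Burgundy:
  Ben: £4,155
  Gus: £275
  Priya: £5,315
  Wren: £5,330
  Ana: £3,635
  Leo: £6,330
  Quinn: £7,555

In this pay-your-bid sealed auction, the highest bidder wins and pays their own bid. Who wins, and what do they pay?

Quinn pays £7,555

Pay-your-bid sealed auction: the highest bidder wins and pays their own bid.
Bids in order: 7,555 (Quinn) > 6,330 (Leo) > 5,330 (Wren) > 5,315 (Priya) > 4,155 (Ben) > 3,635 (Ana) > …
Quinn has the highest bid and pays exactly that: £7,555.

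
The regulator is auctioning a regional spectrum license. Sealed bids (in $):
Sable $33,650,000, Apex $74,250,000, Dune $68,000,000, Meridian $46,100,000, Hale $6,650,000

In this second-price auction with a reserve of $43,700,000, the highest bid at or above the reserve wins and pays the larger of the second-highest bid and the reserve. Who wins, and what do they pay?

Bids ranked: 74,250,000 (Apex) > 68,000,000 (Dune) > 46,100,000 (Meridian) > 33,650,000 (Sable) > 6,650,000 (Hale)
Apex has the top bid at or above the reserve ($74,250,000).
Second-highest bid $68,000,000 exceeds the reserve $43,700,000 → payment $68,000,000.

Apex pays $68,000,000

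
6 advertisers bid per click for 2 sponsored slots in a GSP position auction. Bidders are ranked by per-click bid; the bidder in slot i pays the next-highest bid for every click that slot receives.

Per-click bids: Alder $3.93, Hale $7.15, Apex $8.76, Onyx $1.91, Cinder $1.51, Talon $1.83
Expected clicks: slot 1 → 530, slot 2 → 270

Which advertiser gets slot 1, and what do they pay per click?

Apex; $7.15 per click

Sorting advertisers: $8.76 (Apex) > $7.15 (Hale) > $3.93 (Alder) > …
Slot 1 goes to the first-ranked bidder, Apex, who pays the next bid down: $7.15/click.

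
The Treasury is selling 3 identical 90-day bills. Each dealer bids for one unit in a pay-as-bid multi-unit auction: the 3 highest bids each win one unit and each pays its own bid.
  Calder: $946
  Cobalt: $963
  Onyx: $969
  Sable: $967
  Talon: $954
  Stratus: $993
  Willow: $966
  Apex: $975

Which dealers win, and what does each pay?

Ordering the bids: 993 (Stratus), 975 (Apex), 969 (Onyx), 967 (Sable), 966 (Willow), …
Winners (3 units): Stratus, Apex, Onyx.
Each winner pays its own bid: Stratus $993, Apex $975, Onyx $969.

Stratus $993, Apex $975, Onyx $969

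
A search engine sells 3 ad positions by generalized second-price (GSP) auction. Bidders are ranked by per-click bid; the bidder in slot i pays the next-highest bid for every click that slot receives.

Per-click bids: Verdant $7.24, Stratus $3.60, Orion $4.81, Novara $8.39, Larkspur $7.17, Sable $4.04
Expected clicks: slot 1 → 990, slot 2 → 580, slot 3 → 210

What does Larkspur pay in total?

Larkspur pays $1010.10

Sorting advertisers: $8.39 (Novara) > $7.24 (Verdant) > $7.17 (Larkspur) > $4.81 (Orion) > …
Larkspur holds slot 3 → pays next bid $4.81 × 210 clicks = $1010.10.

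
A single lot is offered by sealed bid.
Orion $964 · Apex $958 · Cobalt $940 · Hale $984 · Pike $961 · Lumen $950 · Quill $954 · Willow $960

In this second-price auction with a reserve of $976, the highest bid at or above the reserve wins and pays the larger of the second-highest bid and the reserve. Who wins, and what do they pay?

Hale pays $976

Rule: the highest bid at or above the reserve wins and pays the larger of the second-highest bid and the reserve.
Bids in order: 984 (Hale) > 964 (Orion) > 961 (Pike) > 960 (Willow) > 958 (Apex) > 954 (Quill) > …
Highest eligible bid: Hale at $984.
Second-highest bid $964 is below the reserve $976, so the reserve binds → payment $976.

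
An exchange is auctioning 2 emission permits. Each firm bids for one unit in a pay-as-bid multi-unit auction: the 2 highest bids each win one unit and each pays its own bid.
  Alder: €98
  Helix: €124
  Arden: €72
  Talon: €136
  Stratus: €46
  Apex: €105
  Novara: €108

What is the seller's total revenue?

Total revenue: €260

Ordering the bids: 136 (Talon), 124 (Helix), 108 (Novara), 105 (Apex), …
Winners (2 units): Talon, Helix.
Total revenue = 136 + 124 = €260.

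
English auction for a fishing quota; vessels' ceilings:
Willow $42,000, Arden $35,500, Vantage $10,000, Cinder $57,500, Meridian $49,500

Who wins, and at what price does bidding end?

Cinder wins at $49,500

Rule: the price rises until one bidder remains; the winner pays the price at which the last rival dropped out.
Limits in order: 57,500 (Cinder) > 49,500 (Meridian) > 42,000 (Willow) > 35,500 (Arden) > 10,000 (Vantage)
Meridian is the last rival to drop out, at $49,500; Cinder remains and wins at that price.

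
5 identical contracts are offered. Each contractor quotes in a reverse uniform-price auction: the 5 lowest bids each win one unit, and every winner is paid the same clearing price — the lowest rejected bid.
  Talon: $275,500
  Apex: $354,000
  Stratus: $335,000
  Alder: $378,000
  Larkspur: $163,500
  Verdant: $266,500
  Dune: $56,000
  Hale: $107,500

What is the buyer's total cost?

Total cost: $1,675,000

Sorting: 56,000 (Dune), 107,500 (Hale), 163,500 (Larkspur), 266,500 (Verdant), 275,500 (Talon), 335,000 (Stratus), 354,000 (Apex), …
Winners (5 units): Dune, Hale, Larkspur, Verdant, Talon.
Clearing price = lowest rejected bid = $335,000.
Total cost = 5 × $335,000 = $1,675,000.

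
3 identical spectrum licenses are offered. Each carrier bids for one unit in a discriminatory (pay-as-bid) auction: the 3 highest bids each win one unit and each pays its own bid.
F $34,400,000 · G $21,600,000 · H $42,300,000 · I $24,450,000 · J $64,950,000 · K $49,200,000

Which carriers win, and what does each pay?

Bids ranked high→low: 64,950,000 (J), 49,200,000 (K), 42,300,000 (H), 34,400,000 (F), 24,450,000 (I), …
Winners (3 units): J, K, H.
Each winner pays its own bid: J $64,950,000, K $49,200,000, H $42,300,000.

J $64,950,000, K $49,200,000, H $42,300,000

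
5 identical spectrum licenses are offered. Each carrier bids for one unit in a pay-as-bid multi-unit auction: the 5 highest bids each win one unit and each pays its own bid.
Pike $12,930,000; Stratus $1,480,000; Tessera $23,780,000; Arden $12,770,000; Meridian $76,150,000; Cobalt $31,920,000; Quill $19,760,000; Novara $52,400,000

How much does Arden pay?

Sorting: 76,150,000 (Meridian), 52,400,000 (Novara), 31,920,000 (Cobalt), 23,780,000 (Tessera), 19,760,000 (Quill), 12,930,000 (Pike), 12,770,000 (Arden), …
Winners (5 units): Meridian, Novara, Cobalt, Tessera, Quill.
Arden does not win → $0.

Arden pays $0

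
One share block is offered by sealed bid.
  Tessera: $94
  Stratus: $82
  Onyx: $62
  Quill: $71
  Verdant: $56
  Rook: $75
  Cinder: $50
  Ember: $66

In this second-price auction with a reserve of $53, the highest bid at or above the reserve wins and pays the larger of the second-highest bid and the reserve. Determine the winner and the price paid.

Second-price auction with a reserve of $53: the highest bid at or above the reserve wins and pays the larger of the second-highest bid and the reserve.
Bids ranked: 94 (Tessera) > 82 (Stratus) > 75 (Rook) > 71 (Quill) > 66 (Ember) > 62 (Onyx) > …
Highest eligible bid: Tessera at $94.
max(second-highest $82, reserve $53) = $82; the reserve does not bind.

Tessera pays $82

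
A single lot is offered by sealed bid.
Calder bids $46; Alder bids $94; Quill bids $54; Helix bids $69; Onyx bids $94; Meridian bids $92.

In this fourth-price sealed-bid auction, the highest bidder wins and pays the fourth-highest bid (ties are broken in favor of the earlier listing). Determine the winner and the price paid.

Fourth-price sealed-bid auction: the highest bidder wins and pays the fourth-highest bid.
Bids in order: 94 (Alder) > 94 (Onyx) > 92 (Meridian) > 69 (Helix) > 54 (Quill) > 46 (Calder)
Tie at $94 → Alder wins by tie-break.
Alder wins; payment is bid #4 in the ranking = $69.

Alder pays $69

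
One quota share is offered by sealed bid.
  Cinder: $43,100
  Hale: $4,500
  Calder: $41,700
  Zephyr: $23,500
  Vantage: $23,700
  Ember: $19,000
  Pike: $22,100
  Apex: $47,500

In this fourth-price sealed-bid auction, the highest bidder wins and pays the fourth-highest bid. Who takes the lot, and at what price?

Apex pays $23,700

Rule: the highest bidder wins and pays the fourth-highest bid.
Bids ranked: 47,500 (Apex) > 43,100 (Cinder) > 41,700 (Calder) > 23,700 (Vantage) > 23,500 (Zephyr) > 22,100 (Pike) > …
Apex is highest; pays the fourth-highest bid, $23,700.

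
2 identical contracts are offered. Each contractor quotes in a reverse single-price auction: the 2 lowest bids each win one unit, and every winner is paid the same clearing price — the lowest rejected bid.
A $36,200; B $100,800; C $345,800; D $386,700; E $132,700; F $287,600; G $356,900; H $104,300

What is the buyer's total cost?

Sorting: 36,200 (A), 100,800 (B), 104,300 (H), 132,700 (E), …
Winners (2 units): A, B.
Lowest unsuccessful bid: $104,300 → clearing price.
Total cost = 2 × $104,300 = $208,600.

Total cost: $208,600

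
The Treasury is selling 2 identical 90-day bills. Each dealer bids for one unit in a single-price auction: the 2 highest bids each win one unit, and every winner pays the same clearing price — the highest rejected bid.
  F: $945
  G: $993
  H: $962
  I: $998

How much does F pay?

F pays $0

Ordering the bids: 998 (I), 993 (G), 962 (H), 945 (F)
Top 2: I, G.
First losing bid is H's $962, which sets the uniform price.
F does not win → pays $0.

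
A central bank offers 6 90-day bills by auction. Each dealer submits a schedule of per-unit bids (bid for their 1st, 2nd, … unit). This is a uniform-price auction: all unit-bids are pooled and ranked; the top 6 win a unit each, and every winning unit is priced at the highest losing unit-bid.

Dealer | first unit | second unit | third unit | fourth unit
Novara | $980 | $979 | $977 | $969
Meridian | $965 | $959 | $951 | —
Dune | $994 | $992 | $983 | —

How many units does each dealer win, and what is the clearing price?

All unit-bids, highest first — top 6: 994 (Dune-1), 992 (Dune-2), 983 (Dune-3), 980 (Novara-1), 979 (Novara-2), 977 (Novara-3)
Highest rejected unit-bid = $969.
Allocation: Dune 3, Novara 3.

Dune 3, Novara 3; clearing price $969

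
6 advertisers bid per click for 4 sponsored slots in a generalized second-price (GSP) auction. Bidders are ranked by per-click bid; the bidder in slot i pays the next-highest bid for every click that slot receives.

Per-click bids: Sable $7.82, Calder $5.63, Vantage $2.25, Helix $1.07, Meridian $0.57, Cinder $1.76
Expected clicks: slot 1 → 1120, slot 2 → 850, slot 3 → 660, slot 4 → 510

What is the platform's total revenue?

Ranked by bid: $7.82 (Sable) > $5.63 (Calder) > $2.25 (Vantage) > $1.76 (Cinder) > $1.07 (Helix) > …
Slot 1: Sable pays $5.63 × 1120 = $6305.60
Slot 2: Calder pays $2.25 × 850 = $1912.50
Slot 3: Vantage pays $1.76 × 660 = $1161.60
Slot 4: Cinder pays $1.07 × 510 = $545.70
Total = $9925.40

Total revenue: $9925.40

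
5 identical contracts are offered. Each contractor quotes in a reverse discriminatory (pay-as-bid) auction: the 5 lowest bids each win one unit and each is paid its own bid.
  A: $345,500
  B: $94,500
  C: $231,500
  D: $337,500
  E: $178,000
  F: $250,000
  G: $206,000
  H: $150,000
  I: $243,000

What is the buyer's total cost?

Total cost: $860,000

Sorting: 94,500 (B), 150,000 (H), 178,000 (E), 206,000 (G), 231,500 (C), 243,000 (I), 250,000 (F), …
The 5 lowest are B, H, E, G, C.
Total cost = 94,500 + 150,000 + 178,000 + 206,000 + 231,500 = $860,000.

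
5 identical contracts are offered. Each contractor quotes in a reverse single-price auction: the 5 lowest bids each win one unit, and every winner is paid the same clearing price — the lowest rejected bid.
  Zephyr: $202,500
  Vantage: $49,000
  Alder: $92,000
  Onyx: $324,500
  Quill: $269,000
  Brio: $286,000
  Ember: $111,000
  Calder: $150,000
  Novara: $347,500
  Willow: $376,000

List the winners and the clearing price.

Vantage, Alder, Ember, Calder, Zephyr; each is paid $269,000

Sorting: 49,000 (Vantage), 92,000 (Alder), 111,000 (Ember), 150,000 (Calder), 202,500 (Zephyr), 269,000 (Quill), 286,000 (Brio), …
Lowest 5: Vantage, Alder, Ember, Calder, Zephyr.
Clearing price = lowest rejected bid = $269,000.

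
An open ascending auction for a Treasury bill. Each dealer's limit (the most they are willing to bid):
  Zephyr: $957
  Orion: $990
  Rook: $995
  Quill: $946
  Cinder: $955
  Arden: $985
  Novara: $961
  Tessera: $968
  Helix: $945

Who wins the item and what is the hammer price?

Rook wins at $990

Limits ranked: 995 (Rook) > 990 (Orion) > 985 (Arden) > 968 (Tessera) > 961 (Novara) > 957 (Zephyr) > …
Bidding ends when Orion exits at $990; Rook takes it.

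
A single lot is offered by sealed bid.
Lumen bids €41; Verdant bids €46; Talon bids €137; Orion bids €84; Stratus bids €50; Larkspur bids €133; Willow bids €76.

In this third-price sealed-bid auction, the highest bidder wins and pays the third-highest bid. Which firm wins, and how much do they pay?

Bids ranked: 137 (Talon) > 133 (Larkspur) > 84 (Orion) > 76 (Willow) > 50 (Stratus) > 46 (Verdant) > …
Talon wins; payment is bid #3 in the ranking = €84.

Talon pays €84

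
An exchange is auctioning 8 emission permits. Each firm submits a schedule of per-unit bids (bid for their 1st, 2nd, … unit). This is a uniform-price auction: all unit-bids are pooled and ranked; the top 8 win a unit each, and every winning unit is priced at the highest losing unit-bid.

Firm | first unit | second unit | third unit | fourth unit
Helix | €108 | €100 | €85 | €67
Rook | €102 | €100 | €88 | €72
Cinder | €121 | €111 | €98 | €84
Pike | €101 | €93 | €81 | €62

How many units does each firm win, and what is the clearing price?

All unit-bids, highest first — top 8: 121 (Cinder-1), 111 (Cinder-2), 108 (Helix-1), 102 (Rook-1), 101 (Pike-1), 100 (Helix-2), 100 (Rook-2), 98 (Cinder-3)
Highest rejected unit-bid = €93.
Allocation: Cinder 3, Helix 2, Pike 1, Rook 2.

Cinder 3, Helix 2, Pike 1, Rook 2; clearing price €93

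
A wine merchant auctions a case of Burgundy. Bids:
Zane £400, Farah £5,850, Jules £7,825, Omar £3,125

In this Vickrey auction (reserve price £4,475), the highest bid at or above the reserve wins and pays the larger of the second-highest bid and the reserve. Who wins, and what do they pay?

Jules pays £5,850

Bids in order: 7,825 (Jules) > 5,850 (Farah) > 3,125 (Omar) > 400 (Zane)
Jules has the top bid at or above the reserve (£7,825).
Second-highest bid £5,850 exceeds the reserve £4,475 → payment £5,850.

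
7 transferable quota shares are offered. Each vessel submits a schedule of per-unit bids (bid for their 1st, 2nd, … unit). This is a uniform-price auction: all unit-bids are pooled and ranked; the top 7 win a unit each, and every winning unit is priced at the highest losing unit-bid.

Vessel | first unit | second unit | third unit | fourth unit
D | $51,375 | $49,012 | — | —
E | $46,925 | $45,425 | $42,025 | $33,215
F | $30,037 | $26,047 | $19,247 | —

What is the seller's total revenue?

Total revenue: $182,329

Pooled unit-bids ranked (top 7): 51,375 (D-1), 49,012 (D-2), 46,925 (E-1), 45,425 (E-2), 42,025 (E-3), 33,215 (E-4), 30,037 (F-1)
First bid not allocated: $26,047.
Allocation: D 2, E 4, F 1. Every unit priced at $26,047.
Revenue = 7 × 26,047 = $182,329.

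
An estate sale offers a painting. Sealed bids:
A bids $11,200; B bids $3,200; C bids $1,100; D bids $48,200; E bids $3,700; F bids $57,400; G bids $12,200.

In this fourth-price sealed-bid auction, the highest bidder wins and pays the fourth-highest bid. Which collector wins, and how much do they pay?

Rule: the highest bidder wins and pays the fourth-highest bid.
Bids ranked: 57,400 (F) > 48,200 (D) > 12,200 (G) > 11,200 (A) > 3,700 (E) > 3,200 (B) > …
F wins; payment is bid #4 in the ranking = $11,200.

F pays $11,200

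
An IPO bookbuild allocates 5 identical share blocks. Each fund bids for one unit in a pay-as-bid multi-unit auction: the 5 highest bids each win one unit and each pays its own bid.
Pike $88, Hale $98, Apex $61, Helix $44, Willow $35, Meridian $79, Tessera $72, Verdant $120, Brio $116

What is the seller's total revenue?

Sorting: 120 (Verdant), 116 (Brio), 98 (Hale), 88 (Pike), 79 (Meridian), 72 (Tessera), 61 (Apex), …
Winners (5 units): Verdant, Brio, Hale, Pike, Meridian.
Total revenue = 120 + 116 + 98 + 88 + 79 = $501.

Total revenue: $501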